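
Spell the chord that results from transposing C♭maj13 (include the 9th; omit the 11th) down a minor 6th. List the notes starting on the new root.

E♭ – G – B♭ – D – F – C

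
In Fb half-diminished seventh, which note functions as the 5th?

Fb half-diminished seventh is built on F-flat; its 5th is a diminished 5th above the root.
A fifth above F uses the letter C, and the diminished 5th above F-flat is C-double-flat.

C-double-flat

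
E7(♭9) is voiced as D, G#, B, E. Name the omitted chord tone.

F

The full E7(♭9) chord is E, G#, B, D, F.
Comparing with the voicing, the minor 9th (9th) — F — is absent.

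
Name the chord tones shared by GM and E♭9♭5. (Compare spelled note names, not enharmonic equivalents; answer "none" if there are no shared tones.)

G

GM = G, B, D.
E♭9♭5 = Eb, G, Bbb, Db, F.
Shared: G.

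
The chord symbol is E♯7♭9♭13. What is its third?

G𝄪

Root of E♯7♭9♭13 = E♯. The 3rd is a major 3rd: E♯ up a major 3rd → G𝄪.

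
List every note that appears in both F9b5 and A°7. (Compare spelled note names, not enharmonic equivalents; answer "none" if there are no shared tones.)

F9b5: F A Cb Eb G
A°7: A C Eb Gb
Common to both → A, Eb.

A – Eb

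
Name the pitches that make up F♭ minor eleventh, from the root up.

F♭ minor eleventh is a minor eleventh built on F♭.
- root: F♭
- minor 3rd: A𝄫
- perfect 5th: C♭
- minor 7th: E𝄫
- major 9th: G♭
- perfect 11th: B𝄫

F♭ A𝄫 C♭ E𝄫 G♭ B𝄫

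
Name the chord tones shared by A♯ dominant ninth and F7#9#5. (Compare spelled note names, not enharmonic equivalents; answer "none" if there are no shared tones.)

A♯ dominant ninth: A# C## E# G# B#
F7#9#5: F A C# Eb G#
Common to both → G#.

G#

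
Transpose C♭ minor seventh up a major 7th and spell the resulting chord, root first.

Bb  Db  F  Ab

Transposed root: Cb → Bb (major 7th up). So we spell Bb minor seventh:
Bb — root
Db — minor 3rd
F — perfect 5th
Ab — minor 7th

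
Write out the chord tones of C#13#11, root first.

Root C#, quality dominant thirteenth sharp eleven:
Root: C#
Major 3rd (3rd): E#
Perfect 5th (5th): G#
Minor 7th (7th): B
Major 9th (9th): D#
Augmented 11th (11th): F##
Major 13th (13th): A#

C# E# G# B D# F## A#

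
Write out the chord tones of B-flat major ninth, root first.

B-flat major ninth is a major ninth built on Bb.
Bb — root
D — major 3rd
F — perfect 5th
A — major 7th
C — major 9th

Bb  D  F  A  C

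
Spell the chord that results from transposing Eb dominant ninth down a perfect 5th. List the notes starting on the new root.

Transposed root: E-flat → A-flat (perfect 5th down). So we spell A-flat dominant ninth:
- root: A-flat
- major 3rd: C
- perfect 5th: E-flat
- minor 7th: G-flat
- major 9th: B-flat

A-flat  C  E-flat  G-flat  B-flat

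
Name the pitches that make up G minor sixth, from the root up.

G minor sixth is a minor sixth built on G.
G — root
B♭ — minor 3rd
D — perfect 5th
E — major 6th

G – B♭ – D – E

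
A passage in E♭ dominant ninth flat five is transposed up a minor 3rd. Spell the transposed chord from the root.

Transposed root: Eb → Gb (minor 3rd up). So we spell Gb dominant ninth flat five:
Gb — root
Bb — major 3rd
Dbb — diminished 5th
Fb — minor 7th
Ab — major 9th

Gb, Bb, Dbb, Fb, Ab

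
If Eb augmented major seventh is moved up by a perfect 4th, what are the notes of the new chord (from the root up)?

A♭  C  E  G

A perfect 4th up from E♭ is A♭, so the new chord is A♭ augmented major seventh.
Root: A♭
Major 3rd (3rd): C
Augmented 5th (5th): E
Major 7th (7th): G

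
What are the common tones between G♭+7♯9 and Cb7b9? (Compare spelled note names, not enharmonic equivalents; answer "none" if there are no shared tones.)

G♭+7♯9: G♭ B♭ D F♭ A
Cb7b9: C♭ E♭ G♭ B𝄫 D𝄫
Common to both → G♭.

G♭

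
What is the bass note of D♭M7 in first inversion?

F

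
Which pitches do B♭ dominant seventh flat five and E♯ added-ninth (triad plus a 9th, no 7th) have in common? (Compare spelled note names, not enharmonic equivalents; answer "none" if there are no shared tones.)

B♭ dominant seventh flat five = B-flat, D, F-flat, A-flat.
E♯ added-ninth = E-sharp, G-double-sharp, B-sharp, F-double-sharp.
Shared: none.

none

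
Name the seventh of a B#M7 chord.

A𝄪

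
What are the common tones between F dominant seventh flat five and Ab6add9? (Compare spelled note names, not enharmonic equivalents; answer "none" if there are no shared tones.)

F dominant seventh flat five = F, A, C♭, E♭.
Ab6add9 = A♭, C, E♭, F, B♭.
Shared: F, E♭.

F  E♭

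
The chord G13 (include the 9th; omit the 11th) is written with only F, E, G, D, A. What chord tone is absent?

B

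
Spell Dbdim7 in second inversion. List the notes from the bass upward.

A𝄫, C𝄫, D♭, F♭

In root position, Dbdim7 is D♭–F♭–A𝄫–C𝄫.
Second inversion puts the fifth (A𝄫) in the bass.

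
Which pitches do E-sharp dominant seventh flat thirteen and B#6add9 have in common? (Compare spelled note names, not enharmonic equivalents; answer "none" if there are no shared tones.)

G##, B#

E-sharp dominant seventh flat thirteen: E# G## B# D# C#
B#6add9: B# D## F## G## C##
Common to both → G##, B#.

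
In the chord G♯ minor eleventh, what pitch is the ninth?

A#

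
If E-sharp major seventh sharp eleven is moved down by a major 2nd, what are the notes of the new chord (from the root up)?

D-sharp, F-double-sharp, A-sharp, C-double-sharp, G-double-sharp

A major 2nd down from E-sharp is D-sharp, so the new chord is D-sharp major seventh sharp eleven.
root → D-sharp
3rd (major 3rd) → F-double-sharp
5th (perfect 5th) → A-sharp
7th (major 7th) → C-double-sharp
11th (augmented 11th) → G-double-sharp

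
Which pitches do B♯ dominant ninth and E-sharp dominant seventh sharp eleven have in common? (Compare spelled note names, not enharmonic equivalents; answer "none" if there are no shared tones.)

B♯ dominant ninth: B-sharp D-double-sharp F-double-sharp A-sharp C-double-sharp
E-sharp dominant seventh sharp eleven: E-sharp G-double-sharp B-sharp D-sharp A-double-sharp
Common to both → B-sharp.

B-sharp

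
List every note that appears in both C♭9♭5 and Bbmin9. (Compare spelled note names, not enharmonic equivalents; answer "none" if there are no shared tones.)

C♭9♭5 = Cb, Eb, Gbb, Bbb, Db.
Bbmin9 = Bb, Db, F, Ab, C.
Shared: Db.

Db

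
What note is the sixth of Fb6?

Root of Fb6 = Fb. The 6th is a major 6th: Fb up a major 6th → Db.

Db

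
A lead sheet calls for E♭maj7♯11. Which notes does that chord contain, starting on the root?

E♭maj7♯11: major seventh sharp eleven on Eb.
root → Eb
3rd (major 3rd) → G
5th (perfect 5th) → Bb
7th (major 7th) → D
11th (augmented 11th) → A

Eb, G, Bb, D, A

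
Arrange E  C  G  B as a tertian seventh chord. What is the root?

Stacking in thirds gives C – E – G – B, so C is the root — C major seventh.

C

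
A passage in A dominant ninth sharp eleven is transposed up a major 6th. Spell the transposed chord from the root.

A up a major 6th → F-sharp. New chord: F-sharp dominant ninth sharp eleven.
Root: F-sharp
Major 3rd (3rd): A-sharp
Perfect 5th (5th): C-sharp
Minor 7th (7th): E
Major 9th (9th): G-sharp
Augmented 11th (11th): B-sharp

F-sharp – A-sharp – C-sharp – E – G-sharp – B-sharp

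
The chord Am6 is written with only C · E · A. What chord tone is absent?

Am6 = A, C, E, F#. The voicing lacks the 6th (major 6th), F#.

F#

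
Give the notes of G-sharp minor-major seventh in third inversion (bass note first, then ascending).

F-double-sharp, G-sharp, B, D-sharp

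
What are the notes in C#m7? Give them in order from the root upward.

C♯  E  G♯  B

C#m7 is a minor seventh built on C♯.
Root: C♯
Minor 3rd (3rd): E
Perfect 5th (5th): G♯
Minor 7th (7th): B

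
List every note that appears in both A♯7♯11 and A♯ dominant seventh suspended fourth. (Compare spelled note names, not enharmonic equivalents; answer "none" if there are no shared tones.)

A# E# G#

A♯7♯11: A# C## E# G# D##
A♯ dominant seventh suspended fourth: A# D# E# G#
Common to both → A#, E#, G#.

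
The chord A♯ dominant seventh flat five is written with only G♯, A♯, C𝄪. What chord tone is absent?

E

The full A♯ dominant seventh flat five chord is A♯, C𝄪, E, G♯.
Comparing with the voicing, the diminished 5th (5th) — E — is absent.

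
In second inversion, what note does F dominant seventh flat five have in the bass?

F dominant seventh flat five in root position is F–A–C-flat–E-flat.
Second inversion places the fifth in the bass, which is C-flat.

C-flat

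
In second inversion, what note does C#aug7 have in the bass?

C#aug7 = C#–E#–G##–B. Second inversion → fifth in the bass = G##.

G##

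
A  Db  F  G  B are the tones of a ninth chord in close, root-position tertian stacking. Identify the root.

G

Arranged so that each adjacent pair is a third by letter name: G – B – Db – F – A.
The bottom of that stack, G, is the root (this is G dominant ninth flat five).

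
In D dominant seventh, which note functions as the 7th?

C

Root of D dominant seventh = D. The 7th is a minor 7th: D up a minor 7th → C.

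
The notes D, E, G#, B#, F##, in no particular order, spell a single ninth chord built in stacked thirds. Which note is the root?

E

Arranged so that each adjacent pair is a third by letter name: E – G# – B# – D – F##.
The bottom of that stack, E, is the root (this is E dominant seventh sharp nine sharp five).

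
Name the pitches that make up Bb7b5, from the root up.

Bb7b5: dominant seventh flat five on Bb.
Root: Bb
Major 3rd (3rd): D
Diminished 5th (5th): Fb
Minor 7th (7th): Ab

Bb, D, Fb, Ab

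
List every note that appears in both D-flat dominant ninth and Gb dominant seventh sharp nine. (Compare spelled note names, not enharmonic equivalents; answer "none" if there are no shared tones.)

D-flat dominant ninth = D-flat, F, A-flat, C-flat, E-flat.
Gb dominant seventh sharp nine = G-flat, B-flat, D-flat, F-flat, A.
Shared: D-flat.

D-flat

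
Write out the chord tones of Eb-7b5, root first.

Eb Gb Bbb Db

Eb-7b5 is a half-diminished seventh built on Eb.
Eb — root
Gb — minor 3rd
Bbb — diminished 5th
Db — minor 7th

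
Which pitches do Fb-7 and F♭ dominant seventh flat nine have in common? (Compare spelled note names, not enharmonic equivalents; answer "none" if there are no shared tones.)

Fb-7 = Fb, Abb, Cb, Ebb.
F♭ dominant seventh flat nine = Fb, Ab, Cb, Ebb, Gbb.
Shared: Fb, Cb, Ebb.

Fb Cb Ebb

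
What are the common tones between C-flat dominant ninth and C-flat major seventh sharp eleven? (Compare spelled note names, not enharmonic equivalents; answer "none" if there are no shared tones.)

C-flat dominant ninth = C-flat, E-flat, G-flat, B-double-flat, D-flat.
C-flat major seventh sharp eleven = C-flat, E-flat, G-flat, B-flat, F.
Shared: C-flat, E-flat, G-flat.

C-flat – E-flat – G-flat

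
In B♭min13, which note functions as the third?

Db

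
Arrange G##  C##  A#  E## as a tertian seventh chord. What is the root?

A#

Stacking in thirds gives A# – C## – E## – G##, so A# is the root — A# augmented major seventh.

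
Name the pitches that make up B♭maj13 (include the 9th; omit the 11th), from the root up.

Root Bb, quality major thirteenth:
- root: Bb
- major 3rd: D
- perfect 5th: F
- major 7th: A
- major 9th: C
- major 13th: G

Bb – D – F – A – C – G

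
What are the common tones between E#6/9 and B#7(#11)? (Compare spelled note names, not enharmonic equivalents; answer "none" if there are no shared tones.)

E#6/9 = E♯, G𝄪, B♯, C𝄪, F𝄪.
B#7(#11) = B♯, D𝄪, F𝄪, A♯, E𝄪.
Shared: B♯, F𝄪.

B♯, F𝄪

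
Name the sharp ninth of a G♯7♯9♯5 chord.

A##

G♯7♯9♯5 is built on G#; its 9th is an augmented 9th above the root.
A second above G uses the letter A, and the augmented 9th above G# is A##.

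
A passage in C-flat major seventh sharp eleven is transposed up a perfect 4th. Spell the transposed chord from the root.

A perfect 4th up from C♭ is F♭, so the new chord is F♭ major seventh sharp eleven.
root → F♭
3rd (major 3rd) → A♭
5th (perfect 5th) → C♭
7th (major 7th) → E♭
11th (augmented 11th) → B♭

F♭  A♭  C♭  E♭  B♭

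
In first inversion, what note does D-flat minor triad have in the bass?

Fb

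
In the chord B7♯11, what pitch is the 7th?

A

Root of B7♯11 = B. The 7th is a minor 7th: B up a minor 7th → A.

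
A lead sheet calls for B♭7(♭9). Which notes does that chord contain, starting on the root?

Bb D F Ab Cb

B♭7(♭9) is a dominant seventh flat nine built on Bb.
Root: Bb
Major 3rd (3rd): D
Perfect 5th (5th): F
Minor 7th (7th): Ab
Minor 9th (9th): Cb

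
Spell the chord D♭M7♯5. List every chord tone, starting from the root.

Db  F  A  C

D♭M7♯5: augmented major seventh on Db.
- root: Db
- major 3rd: F
- augmented 5th: A
- major 7th: C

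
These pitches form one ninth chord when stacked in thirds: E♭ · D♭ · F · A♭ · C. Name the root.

Arranged so that each adjacent pair is a third by letter name: D♭ – F – A♭ – C – E♭.
The bottom of that stack, D♭, is the root (this is D♭ major ninth).

D♭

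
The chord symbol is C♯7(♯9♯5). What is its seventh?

C♯7(♯9♯5) is built on C#; its 7th is a minor 7th above the root.
A seventh above C uses the letter B, and the minor 7th above C# is B.

B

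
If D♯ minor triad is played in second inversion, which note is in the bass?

A-sharp

D♯ minor triad in root position is D-sharp–F-sharp–A-sharp.
Second inversion places the fifth in the bass, which is A-sharp.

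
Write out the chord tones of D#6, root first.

D# – F## – A# – B#

Root D#, quality major sixth:
Root: D#
Major 3rd (3rd): F##
Perfect 5th (5th): A#
Major 6th (6th): B#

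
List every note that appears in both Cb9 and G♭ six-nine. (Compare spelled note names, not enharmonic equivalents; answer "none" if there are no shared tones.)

Eb  Gb  Db

Cb9: Cb Eb Gb Bbb Db
G♭ six-nine: Gb Bb Db Eb Ab
Common to both → Eb, Gb, Db.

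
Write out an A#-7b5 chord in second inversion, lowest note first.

E, G#, A#, C#

A#-7b5 = A#–C#–E–G#; second inversion → fifth (E) lowest.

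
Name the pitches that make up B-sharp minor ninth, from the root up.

B-sharp  D-sharp  F-double-sharp  A-sharp  C-double-sharp

B-sharp minor ninth is a minor ninth built on B-sharp.
Root: B-sharp
Minor 3rd (3rd): D-sharp
Perfect 5th (5th): F-double-sharp
Minor 7th (7th): A-sharp
Major 9th (9th): C-double-sharp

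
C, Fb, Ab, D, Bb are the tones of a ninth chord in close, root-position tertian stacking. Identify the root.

Bb

Arranged so that each adjacent pair is a third by letter name: Bb – D – Fb – Ab – C.
The bottom of that stack, Bb, is the root (this is Bb dominant ninth flat five).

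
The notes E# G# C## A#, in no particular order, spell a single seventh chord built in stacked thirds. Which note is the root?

Arranged so that each adjacent pair is a third by letter name: A# – C## – E# – G#.
The bottom of that stack, A#, is the root (this is A# dominant seventh).

A#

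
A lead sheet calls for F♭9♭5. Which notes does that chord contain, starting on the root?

F♭9♭5: dominant ninth flat five on Fb.
Root: Fb
Major 3rd (3rd): Ab
Diminished 5th (5th): Cbb
Minor 7th (7th): Ebb
Major 9th (9th): Gb

Fb – Ab – Cbb – Ebb – Gb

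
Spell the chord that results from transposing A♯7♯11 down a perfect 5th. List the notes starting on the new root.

D#  F##  A#  C#  G##

A perfect 5th down from A# is D#, so the new chord is D# dominant seventh sharp eleven.
root → D#
3rd (major 3rd) → F##
5th (perfect 5th) → A#
7th (minor 7th) → C#
11th (augmented 11th) → G##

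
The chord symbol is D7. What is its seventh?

D7 is built on D; its 7th is a minor 7th above the root.
A seventh above D uses the letter C, and the minor 7th above D is C.

C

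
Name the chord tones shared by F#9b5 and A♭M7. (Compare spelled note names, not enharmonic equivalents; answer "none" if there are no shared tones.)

F#9b5: F# A# C E G#
A♭M7: Ab C Eb G
Common to both → C.

C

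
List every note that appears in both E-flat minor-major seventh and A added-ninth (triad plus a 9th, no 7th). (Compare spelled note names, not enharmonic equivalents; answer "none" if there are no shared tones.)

none

E-flat minor-major seventh: E♭ G♭ B♭ D
A added-ninth: A C♯ E B
Common to both → none.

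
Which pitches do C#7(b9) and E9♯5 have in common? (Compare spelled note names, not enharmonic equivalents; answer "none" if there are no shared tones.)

C#7(b9) = C#, E#, G#, B, D.
E9♯5 = E, G#, B#, D, F#.
Shared: G#, D.

G#, D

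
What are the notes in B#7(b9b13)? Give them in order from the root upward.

Root B♯, quality dominant seventh flat nine flat thirteen:
- root: B♯
- major 3rd: D𝄪
- perfect 5th: F𝄪
- minor 7th: A♯
- minor 9th: C♯
- minor 13th: G♯

B♯  D𝄪  F𝄪  A♯  C♯  G♯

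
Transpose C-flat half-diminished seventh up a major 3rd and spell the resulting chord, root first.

C-flat up a major 3rd → E-flat. New chord: E-flat half-diminished seventh.
E-flat — root
G-flat — minor 3rd
B-double-flat — diminished 5th
D-flat — minor 7th

E-flat  G-flat  B-double-flat  D-flat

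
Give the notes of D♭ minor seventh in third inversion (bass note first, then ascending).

C-flat, D-flat, F-flat, A-flat

D♭ minor seventh = D-flat–F-flat–A-flat–C-flat; third inversion → seventh (C-flat) lowest.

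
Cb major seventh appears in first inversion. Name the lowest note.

Cb major seventh in root position is C-flat–E-flat–G-flat–B-flat.
First inversion places the third in the bass, which is E-flat.

E-flat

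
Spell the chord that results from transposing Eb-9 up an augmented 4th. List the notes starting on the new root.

A, C, E, G, B

Eb up an augmented 4th → A. New chord: A minor ninth.
- root: A
- minor 3rd: C
- perfect 5th: E
- minor 7th: G
- major 9th: B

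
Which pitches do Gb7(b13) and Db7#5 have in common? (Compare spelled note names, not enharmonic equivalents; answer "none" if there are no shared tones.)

Gb7(b13) = Gb, Bb, Db, Fb, Ebb.
Db7#5 = Db, F, A, Cb.
Shared: Db.

Db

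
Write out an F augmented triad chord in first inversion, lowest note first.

F augmented triad = F–A–C#; first inversion → third (A) lowest.

A, C#, F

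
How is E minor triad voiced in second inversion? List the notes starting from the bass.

B, E, G

E minor triad = E–G–B; second inversion → fifth (B) lowest.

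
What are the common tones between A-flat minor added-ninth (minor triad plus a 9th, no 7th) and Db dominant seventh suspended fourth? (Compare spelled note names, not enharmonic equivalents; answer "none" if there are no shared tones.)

A-flat, C-flat

A-flat minor added-ninth: A-flat C-flat E-flat B-flat
Db dominant seventh suspended fourth: D-flat G-flat A-flat C-flat
Common to both → A-flat, C-flat.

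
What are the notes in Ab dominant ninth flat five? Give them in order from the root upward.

A♭ C E𝄫 G♭ B♭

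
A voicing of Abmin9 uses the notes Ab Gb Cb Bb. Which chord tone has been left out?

The full Abmin9 chord is Ab, Cb, Eb, Gb, Bb.
Comparing with the voicing, the perfect 5th (5th) — Eb — is absent.

Eb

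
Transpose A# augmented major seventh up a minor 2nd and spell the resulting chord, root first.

Transposed root: A# → B (minor 2nd up). So we spell B augmented major seventh:
Root: B
Major 3rd (3rd): D#
Augmented 5th (5th): F##
Major 7th (7th): A#

B, D#, F##, A#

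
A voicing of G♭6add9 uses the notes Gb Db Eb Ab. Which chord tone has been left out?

Bb

G♭6add9 = Gb, Bb, Db, Eb, Ab. The voicing lacks the 3rd (major 3rd), Bb.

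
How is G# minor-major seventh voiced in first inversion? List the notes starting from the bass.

G# minor-major seventh = G#–B–D#–F##; first inversion → third (B) lowest.

B  D#  F##  G#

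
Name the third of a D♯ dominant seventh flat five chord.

D♯ dominant seventh flat five is built on D#; its 3rd is a major 3rd above the root.
A third above D uses the letter F, and the major 3rd above D# is F##.

F##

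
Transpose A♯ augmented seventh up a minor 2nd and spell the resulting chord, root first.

B D-sharp F-double-sharp A

A minor 2nd up from A-sharp is B, so the new chord is B augmented seventh.
Root: B
Major 3rd (3rd): D-sharp
Augmented 5th (5th): F-double-sharp
Minor 7th (7th): A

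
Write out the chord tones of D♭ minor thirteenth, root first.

D-flat, F-flat, A-flat, C-flat, E-flat, G-flat, B-flat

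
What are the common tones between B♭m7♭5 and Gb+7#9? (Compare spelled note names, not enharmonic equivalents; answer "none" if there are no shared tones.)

B♭m7♭5 = Bb, Db, Fb, Ab.
Gb+7#9 = Gb, Bb, D, Fb, A.
Shared: Bb, Fb.

Bb  Fb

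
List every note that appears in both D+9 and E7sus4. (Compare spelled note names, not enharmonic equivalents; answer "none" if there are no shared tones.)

D, E

D+9 = D, F#, A#, C, E.
E7sus4 = E, A, B, D.
Shared: D, E.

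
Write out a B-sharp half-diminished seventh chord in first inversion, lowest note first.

D#, F#, A#, B#

In root position, B-sharp half-diminished seventh is B#–D#–F#–A#.
First inversion puts the third (D#) in the bass.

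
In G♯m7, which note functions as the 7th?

F#

Root of G♯m7 = G#. The 7th is a minor 7th: G# up a minor 7th → F#.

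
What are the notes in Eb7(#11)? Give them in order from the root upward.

Eb  G  Bb  Db  A

Eb7(#11): dominant seventh sharp eleven on Eb.
Root: Eb
Major 3rd (3rd): G
Perfect 5th (5th): Bb
Minor 7th (7th): Db
Augmented 11th (11th): A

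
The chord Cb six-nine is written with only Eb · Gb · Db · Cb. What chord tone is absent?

Ab

The full Cb six-nine chord is Cb, Eb, Gb, Ab, Db.
Comparing with the voicing, the major 6th (6th) — Ab — is absent.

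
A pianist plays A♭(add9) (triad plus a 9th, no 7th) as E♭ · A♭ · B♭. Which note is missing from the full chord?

C

The full A♭(add9) chord is A♭, C, E♭, B♭.
Comparing with the voicing, the major 3rd (3rd) — C — is absent.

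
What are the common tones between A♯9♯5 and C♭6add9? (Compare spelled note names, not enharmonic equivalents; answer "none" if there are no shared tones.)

A♯9♯5: A♯ C𝄪 E𝄪 G♯ B♯
C♭6add9: C♭ E♭ G♭ A♭ D♭
Common to both → none.

none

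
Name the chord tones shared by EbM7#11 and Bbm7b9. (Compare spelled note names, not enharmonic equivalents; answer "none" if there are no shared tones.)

EbM7#11 = Eb, G, Bb, D, A.
Bbm7b9 = Bb, Db, F, Ab, Cb.
Shared: Bb.

Bb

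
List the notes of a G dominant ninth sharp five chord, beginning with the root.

G dominant ninth sharp five is a dominant ninth sharp five built on G.
G — root
B — major 3rd
D-sharp — augmented 5th
F — minor 7th
A — major 9th

G, B, D-sharp, F, A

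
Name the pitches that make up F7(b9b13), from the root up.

F – A – C – Eb – Gb – Db

F7(b9b13): dominant seventh flat nine flat thirteen on F.
F — root
A — major 3rd
C — perfect 5th
Eb — minor 7th
Gb — minor 9th
Db — minor 13th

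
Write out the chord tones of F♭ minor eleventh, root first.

F♭ minor eleventh is a minor eleventh built on Fb.
Fb — root
Abb — minor 3rd
Cb — perfect 5th
Ebb — minor 7th
Gb — major 9th
Bbb — perfect 11th

Fb, Abb, Cb, Ebb, Gb, Bbb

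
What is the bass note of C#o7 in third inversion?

Bb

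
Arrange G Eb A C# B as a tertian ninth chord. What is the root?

A

Arranged so that each adjacent pair is a third by letter name: A – C# – Eb – G – B.
The bottom of that stack, A, is the root (this is A dominant ninth flat five).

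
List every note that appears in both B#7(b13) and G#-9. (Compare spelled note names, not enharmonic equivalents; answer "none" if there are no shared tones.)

B#7(b13) = B#, D##, F##, A#, G#.
G#-9 = G#, B, D#, F#, A#.
Shared: A#, G#.

A#, G#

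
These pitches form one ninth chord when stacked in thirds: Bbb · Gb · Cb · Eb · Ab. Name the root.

Stacking in thirds gives Ab – Cb – Eb – Gb – Bbb, so Ab is the root — Ab minor seventh flat nine.

Ab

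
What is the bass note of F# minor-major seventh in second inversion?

F# minor-major seventh = F-sharp–A–C-sharp–E-sharp. Second inversion → fifth in the bass = C-sharp.

C-sharp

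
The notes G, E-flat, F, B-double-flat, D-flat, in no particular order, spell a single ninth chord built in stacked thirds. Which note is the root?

E-flat

Arranged so that each adjacent pair is a third by letter name: E-flat – G – B-double-flat – D-flat – F.
The bottom of that stack, E-flat, is the root (this is E-flat dominant ninth flat five).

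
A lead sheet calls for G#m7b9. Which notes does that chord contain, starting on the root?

Root G#, quality minor seventh flat nine:
Root: G#
Minor 3rd (3rd): B
Perfect 5th (5th): D#
Minor 7th (7th): F#
Minor 9th (9th): A

G# B D# F# A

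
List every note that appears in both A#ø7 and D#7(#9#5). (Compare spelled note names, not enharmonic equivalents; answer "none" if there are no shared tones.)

C#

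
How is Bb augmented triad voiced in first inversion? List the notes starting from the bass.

In root position, Bb augmented triad is B-flat–D–F-sharp.
First inversion puts the third (D) in the bass.

D  F-sharp  B-flat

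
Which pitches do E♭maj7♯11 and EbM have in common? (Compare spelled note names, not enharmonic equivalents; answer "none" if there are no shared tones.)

E♭  G  B♭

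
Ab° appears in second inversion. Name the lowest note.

Ebb

Ab° = Ab–Cb–Ebb. Second inversion → fifth in the bass = Ebb.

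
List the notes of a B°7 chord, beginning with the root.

B  D  F  Ab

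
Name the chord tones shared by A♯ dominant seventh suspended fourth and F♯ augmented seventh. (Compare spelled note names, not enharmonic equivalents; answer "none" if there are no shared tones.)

A♯ dominant seventh suspended fourth: A# D# E# G#
F♯ augmented seventh: F# A# C## E
Common to both → A#.

A#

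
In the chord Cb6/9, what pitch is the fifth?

Gb

Cb6/9 is built on Cb; its 5th is a perfect 5th above the root.
A fifth above C uses the letter G, and the perfect 5th above Cb is Gb.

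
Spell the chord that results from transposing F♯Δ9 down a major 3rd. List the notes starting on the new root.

D  F♯  A  C♯  E

Transposed root: F♯ → D (major 3rd down). So we spell D major ninth:
Root: D
Major 3rd (3rd): F♯
Perfect 5th (5th): A
Major 7th (7th): C♯
Major 9th (9th): E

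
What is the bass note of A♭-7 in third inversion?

Gb

A♭-7 in root position is Ab–Cb–Eb–Gb.
Third inversion places the seventh in the bass, which is Gb.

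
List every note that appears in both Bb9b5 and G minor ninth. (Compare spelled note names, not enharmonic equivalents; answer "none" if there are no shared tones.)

Bb D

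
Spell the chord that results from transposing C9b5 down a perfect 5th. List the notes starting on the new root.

F, A, Cb, Eb, G

Transposed root: C → F (perfect 5th down). So we spell F dominant ninth flat five:
F — root
A — major 3rd
Cb — diminished 5th
Eb — minor 7th
G — major 9th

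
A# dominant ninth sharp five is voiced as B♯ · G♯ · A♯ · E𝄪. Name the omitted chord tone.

A# dominant ninth sharp five = A♯, C𝄪, E𝄪, G♯, B♯. The voicing lacks the 3rd (major 3rd), C𝄪.

C𝄪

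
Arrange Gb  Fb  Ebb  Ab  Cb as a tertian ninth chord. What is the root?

Fb

Arranged so that each adjacent pair is a third by letter name: Fb – Ab – Cb – Ebb – Gb.
The bottom of that stack, Fb, is the root (this is Fb dominant ninth).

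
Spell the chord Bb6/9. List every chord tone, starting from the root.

Bb – D – F – G – C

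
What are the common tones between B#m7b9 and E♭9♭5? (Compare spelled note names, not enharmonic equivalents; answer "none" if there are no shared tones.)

B#m7b9 = B♯, D♯, F𝄪, A♯, C♯.
E♭9♭5 = E♭, G, B𝄫, D♭, F.
Shared: none.

none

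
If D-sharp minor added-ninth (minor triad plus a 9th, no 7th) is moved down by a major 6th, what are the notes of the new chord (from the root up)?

F♯, A, C♯, G♯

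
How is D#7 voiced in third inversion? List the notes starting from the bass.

C# D# F## A#

D#7 = D#–F##–A#–C#; third inversion → seventh (C#) lowest.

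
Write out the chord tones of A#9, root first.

A#9 is a dominant ninth built on A#.
root → A#
3rd (major 3rd) → C##
5th (perfect 5th) → E#
7th (minor 7th) → G#
9th (major 9th) → B#

A# – C## – E# – G# – B#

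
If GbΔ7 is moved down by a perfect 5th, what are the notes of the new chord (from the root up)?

Cb – Eb – Gb – Bb

A perfect 5th down from Gb is Cb, so the new chord is Cb major seventh.
Cb — root
Eb — major 3rd
Gb — perfect 5th
Bb — major 7th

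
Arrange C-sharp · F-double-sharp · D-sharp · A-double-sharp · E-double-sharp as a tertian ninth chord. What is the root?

D-sharp

Arranged so that each adjacent pair is a third by letter name: D-sharp – F-double-sharp – A-double-sharp – C-sharp – E-double-sharp.
The bottom of that stack, D-sharp, is the root (this is D-sharp dominant seventh sharp nine sharp five).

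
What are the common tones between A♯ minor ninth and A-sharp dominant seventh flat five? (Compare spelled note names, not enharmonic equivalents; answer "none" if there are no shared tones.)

A-sharp G-sharp

A♯ minor ninth = A-sharp, C-sharp, E-sharp, G-sharp, B-sharp.
A-sharp dominant seventh flat five = A-sharp, C-double-sharp, E, G-sharp.
Shared: A-sharp, G-sharp.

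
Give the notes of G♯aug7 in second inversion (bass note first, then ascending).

D## – F# – G# – B#

In root position, G♯aug7 is G#–B#–D##–F#.
Second inversion puts the fifth (D##) in the bass.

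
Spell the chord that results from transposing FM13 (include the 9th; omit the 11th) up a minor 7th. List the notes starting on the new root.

Eb – G – Bb – D – F – C

A minor 7th up from F is Eb, so the new chord is Eb major thirteenth.
Root: Eb
Major 3rd (3rd): G
Perfect 5th (5th): Bb
Major 7th (7th): D
Major 9th (9th): F
Major 13th (13th): C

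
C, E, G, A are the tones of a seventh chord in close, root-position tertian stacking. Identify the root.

A

Stacking in thirds gives A – C – E – G, so A is the root — A minor seventh.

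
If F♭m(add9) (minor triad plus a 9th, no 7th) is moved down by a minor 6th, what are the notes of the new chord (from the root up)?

A minor 6th down from Fb is Ab, so the new chord is Ab minor added-ninth.
- root: Ab
- minor 3rd: Cb
- perfect 5th: Eb
- major 9th: Bb

Ab  Cb  Eb  Bb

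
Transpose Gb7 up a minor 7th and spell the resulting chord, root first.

Fb, Ab, Cb, Ebb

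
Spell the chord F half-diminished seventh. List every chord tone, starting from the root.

F – Ab – Cb – Eb

F half-diminished seventh is a half-diminished seventh built on F.
- root: F
- minor 3rd: Ab
- diminished 5th: Cb
- minor 7th: Eb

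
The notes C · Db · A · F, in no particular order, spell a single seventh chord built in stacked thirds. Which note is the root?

Stacking in thirds gives Db – F – A – C, so Db is the root — Db augmented major seventh.

Db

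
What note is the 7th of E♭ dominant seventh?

Db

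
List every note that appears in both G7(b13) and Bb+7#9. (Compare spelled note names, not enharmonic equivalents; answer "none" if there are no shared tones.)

D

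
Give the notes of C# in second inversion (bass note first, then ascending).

G# – C# – E#

In root position, C# is C#–E#–G#.
Second inversion puts the fifth (G#) in the bass.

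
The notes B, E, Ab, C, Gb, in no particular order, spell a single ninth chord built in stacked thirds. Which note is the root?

Ab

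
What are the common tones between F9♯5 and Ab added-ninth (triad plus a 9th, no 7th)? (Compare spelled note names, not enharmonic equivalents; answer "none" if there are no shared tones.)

Eb

F9♯5: F A C# Eb G
Ab added-ninth: Ab C Eb Bb
Common to both → Eb.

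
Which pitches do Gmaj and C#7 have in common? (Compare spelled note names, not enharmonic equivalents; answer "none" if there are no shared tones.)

B

Gmaj: G B D
C#7: C# E# G# B
Common to both → B.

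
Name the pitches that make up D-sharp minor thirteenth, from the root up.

D-sharp F-sharp A-sharp C-sharp E-sharp G-sharp B-sharp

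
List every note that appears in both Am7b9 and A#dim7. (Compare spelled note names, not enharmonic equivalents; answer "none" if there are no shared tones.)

Am7b9: A C E G Bb
A#dim7: A# C# E G
Common to both → E, G.

E, G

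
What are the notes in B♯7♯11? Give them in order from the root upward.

B♯7♯11 is a dominant seventh sharp eleven built on B♯.
Root: B♯
Major 3rd (3rd): D𝄪
Perfect 5th (5th): F𝄪
Minor 7th (7th): A♯
Augmented 11th (11th): E𝄪

B♯  D𝄪  F𝄪  A♯  E𝄪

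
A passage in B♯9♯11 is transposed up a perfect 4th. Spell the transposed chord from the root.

B# up a perfect 4th → E#. New chord: E# dominant ninth sharp eleven.
Root: E#
Major 3rd (3rd): G##
Perfect 5th (5th): B#
Minor 7th (7th): D#
Major 9th (9th): F##
Augmented 11th (11th): A##

E# G## B# D# F## A##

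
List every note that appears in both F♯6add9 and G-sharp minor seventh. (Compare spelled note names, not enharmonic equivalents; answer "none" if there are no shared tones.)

F♯6add9: F# A# C# D# G#
G-sharp minor seventh: G# B D# F#
Common to both → F#, D#, G#.

F# D# G#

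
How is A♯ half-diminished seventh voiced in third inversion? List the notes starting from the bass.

G♯ – A♯ – C♯ – E

A♯ half-diminished seventh = A♯–C♯–E–G♯; third inversion → seventh (G♯) lowest.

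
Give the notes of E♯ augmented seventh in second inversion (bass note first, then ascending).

B-double-sharp, D-sharp, E-sharp, G-double-sharp

E♯ augmented seventh = E-sharp–G-double-sharp–B-double-sharp–D-sharp; second inversion → fifth (B-double-sharp) lowest.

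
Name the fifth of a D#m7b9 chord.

A#

D#m7b9 is built on D#; its 5th is a perfect 5th above the root.
A fifth above D uses the letter A, and the perfect 5th above D# is A#.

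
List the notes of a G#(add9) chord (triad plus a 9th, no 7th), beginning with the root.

G#, B#, D#, A#

G#(add9) is an added-ninth built on G#.
- root: G#
- major 3rd: B#
- perfect 5th: D#
- major 9th: A#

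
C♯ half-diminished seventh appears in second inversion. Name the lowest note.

C♯ half-diminished seventh in root position is C-sharp–E–G–B.
Second inversion places the fifth in the bass, which is G.

G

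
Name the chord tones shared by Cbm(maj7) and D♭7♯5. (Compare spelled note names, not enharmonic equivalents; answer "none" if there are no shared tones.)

C♭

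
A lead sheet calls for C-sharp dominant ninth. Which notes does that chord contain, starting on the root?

C-sharp – E-sharp – G-sharp – B – D-sharp

Root C-sharp, quality dominant ninth:
- root: C-sharp
- major 3rd: E-sharp
- perfect 5th: G-sharp
- minor 7th: B
- major 9th: D-sharp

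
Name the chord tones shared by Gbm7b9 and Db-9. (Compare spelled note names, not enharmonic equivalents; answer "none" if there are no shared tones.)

D♭  F♭

Gbm7b9 = G♭, B𝄫, D♭, F♭, A𝄫.
Db-9 = D♭, F♭, A♭, C♭, E♭.
Shared: D♭, F♭.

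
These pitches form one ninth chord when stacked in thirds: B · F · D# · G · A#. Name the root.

Arranged so that each adjacent pair is a third by letter name: G – B – D# – F – A#.
The bottom of that stack, G, is the root (this is G dominant seventh sharp nine sharp five).

G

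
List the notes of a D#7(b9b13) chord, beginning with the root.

D#7(b9b13) is a dominant seventh flat nine flat thirteen built on D#.
root → D#
3rd (major 3rd) → F##
5th (perfect 5th) → A#
7th (minor 7th) → C#
9th (minor 9th) → E
13th (minor 13th) → B

D#, F##, A#, C#, E, B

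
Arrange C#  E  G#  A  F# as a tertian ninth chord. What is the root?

F#

Stacking in thirds gives F# – A – C# – E – G#, so F# is the root — F# minor ninth.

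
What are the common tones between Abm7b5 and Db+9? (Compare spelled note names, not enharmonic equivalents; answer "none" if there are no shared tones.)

Cb

Abm7b5 = Ab, Cb, Ebb, Gb.
Db+9 = Db, F, A, Cb, Eb.
Shared: Cb.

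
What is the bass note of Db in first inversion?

F

Db in root position is Db–F–Ab.
First inversion places the third in the bass, which is F.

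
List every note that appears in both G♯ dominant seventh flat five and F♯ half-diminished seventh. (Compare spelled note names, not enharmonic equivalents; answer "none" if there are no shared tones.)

F-sharp

G♯ dominant seventh flat five = G-sharp, B-sharp, D, F-sharp.
F♯ half-diminished seventh = F-sharp, A, C, E.
Shared: F-sharp.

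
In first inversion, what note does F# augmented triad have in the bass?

A-sharp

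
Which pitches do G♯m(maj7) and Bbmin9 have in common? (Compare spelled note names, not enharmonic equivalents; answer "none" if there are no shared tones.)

none

G♯m(maj7): G# B D# F##
Bbmin9: Bb Db F Ab C
Common to both → none.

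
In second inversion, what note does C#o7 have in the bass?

C#o7 in root position is C#–E–G–Bb.
Second inversion places the fifth in the bass, which is G.

G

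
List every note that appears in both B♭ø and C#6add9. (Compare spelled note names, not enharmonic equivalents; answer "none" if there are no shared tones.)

B♭ø = Bb, Db, Fb, Ab.
C#6add9 = C#, E#, G#, A#, D#.
Shared: none.

none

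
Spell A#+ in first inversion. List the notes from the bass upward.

C𝄪, E𝄪, A♯

In root position, A#+ is A♯–C𝄪–E𝄪.
First inversion puts the third (C𝄪) in the bass.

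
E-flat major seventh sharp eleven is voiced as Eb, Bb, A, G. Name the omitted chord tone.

The full E-flat major seventh sharp eleven chord is Eb, G, Bb, D, A.
Comparing with the voicing, the major 7th (7th) — D — is absent.

D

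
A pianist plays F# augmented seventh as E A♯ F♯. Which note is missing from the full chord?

C𝄪

The full F# augmented seventh chord is F♯, A♯, C𝄪, E.
Comparing with the voicing, the augmented 5th (5th) — C𝄪 — is absent.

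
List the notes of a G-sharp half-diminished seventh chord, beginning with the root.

Root G♯, quality half-diminished seventh:
- root: G♯
- minor 3rd: B
- diminished 5th: D
- minor 7th: F♯

G♯ – B – D – F♯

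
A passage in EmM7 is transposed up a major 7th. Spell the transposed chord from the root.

A major 7th up from E is D♯, so the new chord is D♯ minor-major seventh.
Root: D♯
Minor 3rd (3rd): F♯
Perfect 5th (5th): A♯
Major 7th (7th): C𝄪

D♯, F♯, A♯, C𝄪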